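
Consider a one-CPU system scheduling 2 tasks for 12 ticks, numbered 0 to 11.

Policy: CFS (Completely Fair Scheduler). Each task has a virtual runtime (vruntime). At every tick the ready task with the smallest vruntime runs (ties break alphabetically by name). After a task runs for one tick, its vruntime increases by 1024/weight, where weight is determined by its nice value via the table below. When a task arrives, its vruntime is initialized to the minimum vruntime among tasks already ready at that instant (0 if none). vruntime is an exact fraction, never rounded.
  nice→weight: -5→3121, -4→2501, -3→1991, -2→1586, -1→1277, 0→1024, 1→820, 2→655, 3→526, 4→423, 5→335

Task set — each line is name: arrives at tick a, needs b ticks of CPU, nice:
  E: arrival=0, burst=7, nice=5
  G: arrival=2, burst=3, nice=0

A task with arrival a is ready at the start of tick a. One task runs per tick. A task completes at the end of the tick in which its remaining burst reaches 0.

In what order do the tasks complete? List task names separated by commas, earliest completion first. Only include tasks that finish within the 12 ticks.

completion order = G, E

t=0: vr[E=0] → run E
t=1: vr[E=1024/335] → run E
t=2: vr[E=2048/335 G=2048/335] → run E
t=3: vr[E=3072/335 G=2048/335] → run G
t=4: vr[E=3072/335 G=2383/335] → run G
t=5: vr[E=3072/335 G=2718/335] → run G
t=6: vr[E=3072/335] → run E
t=7: vr[E=4096/335] → run E
t=8: vr[E=1024/67] → run E
t=9: vr[E=6144/335] → run E
t=10: (idle)
t=11: (idle)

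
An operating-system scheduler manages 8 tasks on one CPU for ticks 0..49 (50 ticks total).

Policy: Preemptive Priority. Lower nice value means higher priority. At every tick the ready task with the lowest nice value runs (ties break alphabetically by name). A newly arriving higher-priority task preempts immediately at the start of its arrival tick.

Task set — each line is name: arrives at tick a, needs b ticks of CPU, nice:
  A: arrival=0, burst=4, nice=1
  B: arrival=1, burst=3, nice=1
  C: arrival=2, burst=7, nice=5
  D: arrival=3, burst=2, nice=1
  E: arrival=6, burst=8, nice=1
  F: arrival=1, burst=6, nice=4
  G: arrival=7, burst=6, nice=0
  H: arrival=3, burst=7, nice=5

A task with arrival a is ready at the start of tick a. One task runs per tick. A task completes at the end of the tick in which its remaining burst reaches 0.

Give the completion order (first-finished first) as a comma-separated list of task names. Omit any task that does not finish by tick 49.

completion order = A, B, G, D, E, F, C, H

t=0: ready={A} → run A
t=1: ready={A,B,F} → run A
t=2: ready={A,B,C,F} → run A
t=3: ready={A,B,C,D,F,H} → run A
t=4: ready={B,C,D,F,H} → run B
t=5: ready={B,C,D,F,H} → run B
t=6: ready={B,C,D,E,F,H} → run B
t=7: ready={C,D,E,F,G,H} → run G
t=8: ready={C,D,E,F,G,H} → run G
t=9: ready={C,D,E,F,G,H} → run G
t=10: ready={C,D,E,F,G,H} → run G
t=11: ready={C,D,E,F,G,H} → run G
t=12: ready={C,D,E,F,G,H} → run G
t=13: ready={C,D,E,F,H} → run D
t=14: ready={C,D,E,F,H} → run D
t=15: ready={C,E,F,H} → run E
t=16: ready={C,E,F,H} → run E
t=17: ready={C,E,F,H} → run E
t=18: ready={C,E,F,H} → run E
t=19: ready={C,E,F,H} → run E
t=20: ready={C,E,F,H} → run E
t=21: ready={C,E,F,H} → run E
t=22: ready={C,E,F,H} → run E
t=23: ready={C,F,H} → run F
t=24: ready={C,F,H} → run F
t=25: ready={C,F,H} → run F
t=26: ready={C,F,H} → run F
t=27: ready={C,F,H} → run F
t=28: ready={C,F,H} → run F
t=29: ready={C,H} → run C
t=30: ready={C,H} → run C
t=31: ready={C,H} → run C
t=32: ready={C,H} → run C
t=33: ready={C,H} → run C
t=34: ready={C,H} → run C
t=35: ready={C,H} → run C
t=36: ready={H} → run H
t=37: ready={H} → run H
t=38: ready={H} → run H
t=39: ready={H} → run H
t=40: ready={H} → run H
t=41: ready={H} → run H
t=42: ready={H} → run H
t=43: (idle)
t=44: (idle)
t=45: (idle)
t=46: (idle)
t=47: (idle)
t=48: (idle)
t=49: (idle)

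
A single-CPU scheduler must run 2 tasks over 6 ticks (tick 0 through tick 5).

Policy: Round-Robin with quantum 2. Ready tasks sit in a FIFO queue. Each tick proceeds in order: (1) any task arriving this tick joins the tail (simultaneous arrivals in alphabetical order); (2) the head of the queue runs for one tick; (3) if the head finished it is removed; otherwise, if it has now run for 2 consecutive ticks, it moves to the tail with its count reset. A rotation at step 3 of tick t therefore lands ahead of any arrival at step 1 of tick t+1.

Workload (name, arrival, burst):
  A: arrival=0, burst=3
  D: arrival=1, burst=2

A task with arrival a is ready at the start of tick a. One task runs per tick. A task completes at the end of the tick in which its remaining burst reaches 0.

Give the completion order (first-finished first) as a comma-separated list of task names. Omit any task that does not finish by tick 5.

completion order = D, A

t=0: queue=[A] q_used=0 → run A
t=1: queue=[A,D] q_used=1 → run A
t=2: queue=[D,A] q_used=0 → run D
t=3: queue=[D,A] q_used=1 → run D
t=4: queue=[A] q_used=0 → run A
t=5: (idle)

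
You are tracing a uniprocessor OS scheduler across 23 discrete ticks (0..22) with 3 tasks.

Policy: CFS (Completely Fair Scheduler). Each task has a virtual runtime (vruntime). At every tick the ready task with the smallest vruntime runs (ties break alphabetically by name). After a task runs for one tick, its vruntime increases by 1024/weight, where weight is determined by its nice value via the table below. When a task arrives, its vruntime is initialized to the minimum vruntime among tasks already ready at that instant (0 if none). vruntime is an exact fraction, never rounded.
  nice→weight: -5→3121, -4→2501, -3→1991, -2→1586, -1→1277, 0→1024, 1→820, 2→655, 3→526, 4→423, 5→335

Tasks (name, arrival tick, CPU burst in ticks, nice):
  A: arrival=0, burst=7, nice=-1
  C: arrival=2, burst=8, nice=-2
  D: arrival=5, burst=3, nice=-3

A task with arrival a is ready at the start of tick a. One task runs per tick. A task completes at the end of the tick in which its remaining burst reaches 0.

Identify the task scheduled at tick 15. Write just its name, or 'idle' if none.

running at tick 15 = C

t=0: vr[A=0] → run A
t=1: vr[A=1024/1277] → run A
t=2: vr[A=2048/1277 C=2048/1277] → run A
t=3: vr[A=3072/1277 C=2048/1277] → run C
t=4: vr[A=3072/1277 C=2277888/1012661] → run C
t=5: vr[A=3072/1277 C=2931712/1012661 D=3072/1277] → run A
t=6: vr[A=4096/1277 C=2931712/1012661 D=3072/1277] → run D
t=7: vr[A=4096/1277 C=2931712/1012661 D=7424000/2542507] → run C
t=8: vr[A=4096/1277 C=3585536/1012661 D=7424000/2542507] → run D
t=9: vr[A=4096/1277 C=3585536/1012661 D=8731648/2542507] → run A
t=10: vr[A=5120/1277 C=3585536/1012661 D=8731648/2542507] → run D
t=11: vr[A=5120/1277 C=3585536/1012661] → run C
t=12: vr[A=5120/1277 C=4239360/1012661] → run A
t=13: vr[A=6144/1277 C=4239360/1012661] → run C
t=14: vr[A=6144/1277 C=4893184/1012661] → run A
t=15: vr[C=4893184/1012661] → run C
t=16: vr[C=5547008/1012661] → run C
t=17: vr[C=6200832/1012661] → run C
t=18: (idle)
t=19: (idle)
t=20: (idle)
t=21: (idle)
t=22: (idle)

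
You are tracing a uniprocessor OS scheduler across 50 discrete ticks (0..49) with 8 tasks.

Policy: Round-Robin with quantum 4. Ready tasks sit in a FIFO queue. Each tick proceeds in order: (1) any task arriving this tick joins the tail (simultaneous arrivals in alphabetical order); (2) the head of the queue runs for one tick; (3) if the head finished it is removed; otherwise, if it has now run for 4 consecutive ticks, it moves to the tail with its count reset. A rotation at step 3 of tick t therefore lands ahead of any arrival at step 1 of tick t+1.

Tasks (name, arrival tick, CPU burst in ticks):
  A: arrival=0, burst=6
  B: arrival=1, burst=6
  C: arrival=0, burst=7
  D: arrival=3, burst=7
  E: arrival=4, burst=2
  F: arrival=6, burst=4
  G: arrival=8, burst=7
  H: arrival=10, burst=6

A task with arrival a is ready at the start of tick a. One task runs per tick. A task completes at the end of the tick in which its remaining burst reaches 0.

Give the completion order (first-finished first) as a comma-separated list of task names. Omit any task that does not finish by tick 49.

completion order = A, E, F, C, B, D, G, H

t=0: queue=[A,C] q_used=0 → run A
t=1: queue=[A,C,B] q_used=1 → run A
t=2: queue=[A,C,B] q_used=2 → run A
t=3: queue=[A,C,B,D] q_used=3 → run A
t=4: queue=[C,B,D,A,E] q_used=0 → run C
t=5: queue=[C,B,D,A,E] q_used=1 → run C
t=6: queue=[C,B,D,A,E,F] q_used=2 → run C
t=7: queue=[C,B,D,A,E,F] q_used=3 → run C
t=8: queue=[B,D,A,E,F,C,G] q_used=0 → run B
t=9: queue=[B,D,A,E,F,C,G] q_used=1 → run B
t=10: queue=[B,D,A,E,F,C,G,H] q_used=2 → run B
t=11: queue=[B,D,A,E,F,C,G,H] q_used=3 → run B
t=12: queue=[D,A,E,F,C,G,H,B] q_used=0 → run D
t=13: queue=[D,A,E,F,C,G,H,B] q_used=1 → run D
t=14: queue=[D,A,E,F,C,G,H,B] q_used=2 → run D
t=15: queue=[D,A,E,F,C,G,H,B] q_used=3 → run D
t=16: queue=[A,E,F,C,G,H,B,D] q_used=0 → run A
t=17: queue=[A,E,F,C,G,H,B,D] q_used=1 → run A
t=18: queue=[E,F,C,G,H,B,D] q_used=0 → run E
t=19: queue=[E,F,C,G,H,B,D] q_used=1 → run E
t=20: queue=[F,C,G,H,B,D] q_used=0 → run F
t=21: queue=[F,C,G,H,B,D] q_used=1 → run F
t=22: queue=[F,C,G,H,B,D] q_used=2 → run F
t=23: queue=[F,C,G,H,B,D] q_used=3 → run F
t=24: queue=[C,G,H,B,D] q_used=0 → run C
t=25: queue=[C,G,H,B,D] q_used=1 → run C
t=26: queue=[C,G,H,B,D] q_used=2 → run C
t=27: queue=[G,H,B,D] q_used=0 → run G
t=28: queue=[G,H,B,D] q_used=1 → run G
t=29: queue=[G,H,B,D] q_used=2 → run G
t=30: queue=[G,H,B,D] q_used=3 → run G
t=31: queue=[H,B,D,G] q_used=0 → run H
t=32: queue=[H,B,D,G] q_used=1 → run H
t=33: queue=[H,B,D,G] q_used=2 → run H
t=34: queue=[H,B,D,G] q_used=3 → run H
t=35: queue=[B,D,G,H] q_used=0 → run B
t=36: queue=[B,D,G,H] q_used=1 → run B
t=37: queue=[D,G,H] q_used=0 → run D
t=38: queue=[D,G,H] q_used=1 → run D
t=39: queue=[D,G,H] q_used=2 → run D
t=40: queue=[G,H] q_used=0 → run G
t=41: queue=[G,H] q_used=1 → run G
t=42: queue=[G,H] q_used=2 → run G
t=43: queue=[H] q_used=0 → run H
t=44: queue=[H] q_used=1 → run H
t=45: (idle)
t=46: (idle)
t=47: (idle)
t=48: (idle)
t=49: (idle)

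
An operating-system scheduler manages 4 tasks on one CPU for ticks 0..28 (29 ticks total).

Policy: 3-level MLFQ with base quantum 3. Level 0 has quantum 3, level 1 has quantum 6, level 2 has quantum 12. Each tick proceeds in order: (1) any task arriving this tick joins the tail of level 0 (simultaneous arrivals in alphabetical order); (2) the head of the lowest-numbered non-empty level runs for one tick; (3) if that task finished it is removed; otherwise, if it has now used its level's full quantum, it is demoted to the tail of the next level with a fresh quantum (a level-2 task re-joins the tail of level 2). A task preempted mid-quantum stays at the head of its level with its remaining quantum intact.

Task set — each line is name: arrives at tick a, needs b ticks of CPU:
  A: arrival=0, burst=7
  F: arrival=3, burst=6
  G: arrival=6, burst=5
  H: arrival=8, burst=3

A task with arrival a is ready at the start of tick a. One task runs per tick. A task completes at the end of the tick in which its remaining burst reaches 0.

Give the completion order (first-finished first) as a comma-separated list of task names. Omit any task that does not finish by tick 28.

completion order = H, A, F, G

t=0: L0/L1/L2 = A/-/- → run A
t=1: L0/L1/L2 = A/-/- → run A
t=2: L0/L1/L2 = A/-/- → run A
t=3: L0/L1/L2 = F/A/- → run F
t=4: L0/L1/L2 = F/A/- → run F
t=5: L0/L1/L2 = F/A/- → run F
t=6: L0/L1/L2 = G/AF/- → run G
t=7: L0/L1/L2 = G/AF/- → run G
t=8: L0/L1/L2 = GH/AF/- → run G
t=9: L0/L1/L2 = H/AFG/- → run H
t=10: L0/L1/L2 = H/AFG/- → run H
t=11: L0/L1/L2 = H/AFG/- → run H
t=12: L0/L1/L2 = -/AFG/- → run A
t=13: L0/L1/L2 = -/AFG/- → run A
t=14: L0/L1/L2 = -/AFG/- → run A
t=15: L0/L1/L2 = -/AFG/- → run A
t=16: L0/L1/L2 = -/FG/- → run F
t=17: L0/L1/L2 = -/FG/- → run F
t=18: L0/L1/L2 = -/FG/- → run F
t=19: L0/L1/L2 = -/G/- → run G
t=20: L0/L1/L2 = -/G/- → run G
t=21: (idle)
t=22: (idle)
t=23: (idle)
t=24: (idle)
t=25: (idle)
t=26: (idle)
t=27: (idle)
t=28: (idle)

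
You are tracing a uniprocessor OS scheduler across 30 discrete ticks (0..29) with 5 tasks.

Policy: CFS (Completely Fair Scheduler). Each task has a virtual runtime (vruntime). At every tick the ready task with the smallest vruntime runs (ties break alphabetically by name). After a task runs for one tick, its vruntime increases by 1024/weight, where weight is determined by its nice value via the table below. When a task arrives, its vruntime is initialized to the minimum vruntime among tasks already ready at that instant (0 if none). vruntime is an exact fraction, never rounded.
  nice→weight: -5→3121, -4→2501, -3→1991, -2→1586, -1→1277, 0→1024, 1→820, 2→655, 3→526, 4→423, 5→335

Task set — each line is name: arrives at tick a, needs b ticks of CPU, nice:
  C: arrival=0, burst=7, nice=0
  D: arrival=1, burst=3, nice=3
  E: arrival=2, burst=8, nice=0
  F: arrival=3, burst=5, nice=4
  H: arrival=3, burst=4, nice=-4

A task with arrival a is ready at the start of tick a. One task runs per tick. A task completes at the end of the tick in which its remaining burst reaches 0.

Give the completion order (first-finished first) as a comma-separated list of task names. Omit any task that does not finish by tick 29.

completion order = H, D, C, E, F

t=0: vr[C=0] → run C
t=1: vr[C=1 D=1] → run C
t=2: vr[C=2 D=1 E=1] → run D
t=3: vr[C=2 D=775/263 E=1 F=1 H=1] → run E
t=4: vr[C=2 D=775/263 E=2 F=1 H=1] → run F
t=5: vr[C=2 D=775/263 E=2 F=1447/423 H=1] → run H
t=6: vr[C=2 D=775/263 E=2 F=1447/423 H=3525/2501] → run H
t=7: vr[C=2 D=775/263 E=2 F=1447/423 H=4549/2501] → run H
t=8: vr[C=2 D=775/263 E=2 F=1447/423 H=5573/2501] → run C
t=9: vr[C=3 D=775/263 E=2 F=1447/423 H=5573/2501] → run E
t=10: vr[C=3 D=775/263 E=3 F=1447/423 H=5573/2501] → run H
t=11: vr[C=3 D=775/263 E=3 F=1447/423] → run D
t=12: vr[C=3 D=1287/263 E=3 F=1447/423] → run C
t=13: vr[C=4 D=1287/263 E=3 F=1447/423] → run E
t=14: vr[C=4 D=1287/263 E=4 F=1447/423] → run F
t=15: vr[C=4 D=1287/263 E=4 F=2471/423] → run C
t=16: vr[C=5 D=1287/263 E=4 F=2471/423] → run E
t=17: vr[C=5 D=1287/263 E=5 F=2471/423] → run D
t=18: vr[C=5 E=5 F=2471/423] → run C
t=19: vr[C=6 E=5 F=2471/423] → run E
t=20: vr[C=6 E=6 F=2471/423] → run F
t=21: vr[C=6 E=6 F=1165/141] → run C
t=22: vr[E=6 F=1165/141] → run E
t=23: vr[E=7 F=1165/141] → run E
t=24: vr[E=8 F=1165/141] → run E
t=25: vr[F=1165/141] → run F
t=26: vr[F=4519/423] → run F
t=27: (idle)
t=28: (idle)
t=29: (idle)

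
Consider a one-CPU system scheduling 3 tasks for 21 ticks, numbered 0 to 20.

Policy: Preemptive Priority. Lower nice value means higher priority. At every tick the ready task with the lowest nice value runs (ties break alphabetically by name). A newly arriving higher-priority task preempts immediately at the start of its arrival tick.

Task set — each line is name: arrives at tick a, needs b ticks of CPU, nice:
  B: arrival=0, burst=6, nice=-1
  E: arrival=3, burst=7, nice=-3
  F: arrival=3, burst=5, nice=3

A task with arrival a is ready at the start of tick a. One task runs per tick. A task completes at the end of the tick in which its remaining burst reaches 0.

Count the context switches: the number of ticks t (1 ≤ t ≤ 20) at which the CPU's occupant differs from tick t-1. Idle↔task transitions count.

t=0: ready={B} → run B
t=1: ready={B} → run B
t=2: ready={B} → run B
t=3: ready={B,E,F} → run E
t=4: ready={B,E,F} → run E
t=5: ready={B,E,F} → run E
t=6: ready={B,E,F} → run E
t=7: ready={B,E,F} → run E
t=8: ready={B,E,F} → run E
t=9: ready={B,E,F} → run E
t=10: ready={B,F} → run B
t=11: ready={B,F} → run B
t=12: ready={B,F} → run B
t=13: ready={F} → run F
t=14: ready={F} → run F
t=15: ready={F} → run F
t=16: ready={F} → run F
t=17: ready={F} → run F
t=18: (idle)
t=19: (idle)
t=20: (idle)

context switches = 4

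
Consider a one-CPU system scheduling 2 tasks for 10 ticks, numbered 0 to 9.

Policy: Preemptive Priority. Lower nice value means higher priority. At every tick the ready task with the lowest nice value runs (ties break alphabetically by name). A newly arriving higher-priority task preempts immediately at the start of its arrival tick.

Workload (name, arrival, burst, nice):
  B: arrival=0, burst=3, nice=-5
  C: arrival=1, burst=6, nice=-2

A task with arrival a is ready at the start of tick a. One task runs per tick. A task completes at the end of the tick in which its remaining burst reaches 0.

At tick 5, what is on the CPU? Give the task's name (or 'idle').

t=0: ready={B} → run B
t=1: ready={B,C} → run B
t=2: ready={B,C} → run B
t=3: ready={C} → run C
t=4: ready={C} → run C
t=5: ready={C} → run C
t=6: ready={C} → run C
t=7: ready={C} → run C
t=8: ready={C} → run C
t=9: (idle)

running at tick 5 = C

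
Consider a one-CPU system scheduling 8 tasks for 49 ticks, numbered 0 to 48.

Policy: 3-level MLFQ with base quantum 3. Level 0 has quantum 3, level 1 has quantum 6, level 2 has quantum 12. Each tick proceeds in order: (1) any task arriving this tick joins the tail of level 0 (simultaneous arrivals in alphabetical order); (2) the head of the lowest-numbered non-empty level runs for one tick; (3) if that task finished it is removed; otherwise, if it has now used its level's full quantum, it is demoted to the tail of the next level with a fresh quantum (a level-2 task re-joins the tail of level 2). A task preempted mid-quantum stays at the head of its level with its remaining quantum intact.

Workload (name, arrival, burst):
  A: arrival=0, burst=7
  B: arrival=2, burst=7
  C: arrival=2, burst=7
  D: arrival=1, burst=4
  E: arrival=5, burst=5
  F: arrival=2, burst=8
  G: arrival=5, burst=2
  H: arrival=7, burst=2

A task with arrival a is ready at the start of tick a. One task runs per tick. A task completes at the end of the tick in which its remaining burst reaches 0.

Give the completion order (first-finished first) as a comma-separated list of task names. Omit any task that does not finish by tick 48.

t=0: L0/L1/L2 = A/-/- → run A
t=1: L0/L1/L2 = AD/-/- → run A
t=2: L0/L1/L2 = ADBCF/-/- → run A
t=3: L0/L1/L2 = DBCF/A/- → run D
t=4: L0/L1/L2 = DBCF/A/- → run D
t=5: L0/L1/L2 = DBCFEG/A/- → run D
t=6: L0/L1/L2 = BCFEG/AD/- → run B
t=7: L0/L1/L2 = BCFEGH/AD/- → run B
t=8: L0/L1/L2 = BCFEGH/AD/- → run B
t=9: L0/L1/L2 = CFEGH/ADB/- → run C
t=10: L0/L1/L2 = CFEGH/ADB/- → run C
t=11: L0/L1/L2 = CFEGH/ADB/- → run C
t=12: L0/L1/L2 = FEGH/ADBC/- → run F
t=13: L0/L1/L2 = FEGH/ADBC/- → run F
t=14: L0/L1/L2 = FEGH/ADBC/- → run F
t=15: L0/L1/L2 = EGH/ADBCF/- → run E
t=16: L0/L1/L2 = EGH/ADBCF/- → run E
t=17: L0/L1/L2 = EGH/ADBCF/- → run E
t=18: L0/L1/L2 = GH/ADBCFE/- → run G
t=19: L0/L1/L2 = GH/ADBCFE/- → run G
t=20: L0/L1/L2 = H/ADBCFE/- → run H
t=21: L0/L1/L2 = H/ADBCFE/- → run H
t=22: L0/L1/L2 = -/ADBCFE/- → run A
t=23: L0/L1/L2 = -/ADBCFE/- → run A
t=24: L0/L1/L2 = -/ADBCFE/- → run A
t=25: L0/L1/L2 = -/ADBCFE/- → run A
t=26: L0/L1/L2 = -/DBCFE/- → run D
t=27: L0/L1/L2 = -/BCFE/- → run B
t=28: L0/L1/L2 = -/BCFE/- → run B
t=29: L0/L1/L2 = -/BCFE/- → run B
t=30: L0/L1/L2 = -/BCFE/- → run B
t=31: L0/L1/L2 = -/CFE/- → run C
t=32: L0/L1/L2 = -/CFE/- → run C
t=33: L0/L1/L2 = -/CFE/- → run C
t=34: L0/L1/L2 = -/CFE/- → run C
t=35: L0/L1/L2 = -/FE/- → run F
t=36: L0/L1/L2 = -/FE/- → run F
t=37: L0/L1/L2 = -/FE/- → run F
t=38: L0/L1/L2 = -/FE/- → run F
t=39: L0/L1/L2 = -/FE/- → run F
t=40: L0/L1/L2 = -/E/- → run E
t=41: L0/L1/L2 = -/E/- → run E
t=42: (idle)
t=43: (idle)
t=44: (idle)
t=45: (idle)
t=46: (idle)
t=47: (idle)
t=48: (idle)

completion order = G, H, A, D, B, C, F, E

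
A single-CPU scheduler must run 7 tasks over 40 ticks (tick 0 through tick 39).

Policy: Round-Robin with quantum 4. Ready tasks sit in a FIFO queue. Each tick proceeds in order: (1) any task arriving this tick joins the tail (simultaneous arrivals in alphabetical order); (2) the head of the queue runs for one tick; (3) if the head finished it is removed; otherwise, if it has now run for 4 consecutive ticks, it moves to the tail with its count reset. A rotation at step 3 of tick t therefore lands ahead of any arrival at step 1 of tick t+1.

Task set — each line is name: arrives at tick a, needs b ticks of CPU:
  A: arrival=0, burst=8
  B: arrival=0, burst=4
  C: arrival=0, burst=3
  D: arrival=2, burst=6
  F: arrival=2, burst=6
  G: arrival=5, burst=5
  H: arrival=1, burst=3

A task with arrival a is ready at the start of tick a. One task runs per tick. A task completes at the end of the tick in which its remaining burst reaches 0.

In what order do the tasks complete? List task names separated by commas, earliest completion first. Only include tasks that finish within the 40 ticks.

completion order = B, C, H, A, D, F, G

t=0: queue=[A,B,C] q_used=0 → run A
t=1: queue=[A,B,C,H] q_used=1 → run A
t=2: queue=[A,B,C,H,D,F] q_used=2 → run A
t=3: queue=[A,B,C,H,D,F] q_used=3 → run A
t=4: queue=[B,C,H,D,F,A] q_used=0 → run B
t=5: queue=[B,C,H,D,F,A,G] q_used=1 → run B
t=6: queue=[B,C,H,D,F,A,G] q_used=2 → run B
t=7: queue=[B,C,H,D,F,A,G] q_used=3 → run B
t=8: queue=[C,H,D,F,A,G] q_used=0 → run C
t=9: queue=[C,H,D,F,A,G] q_used=1 → run C
t=10: queue=[C,H,D,F,A,G] q_used=2 → run C
t=11: queue=[H,D,F,A,G] q_used=0 → run H
t=12: queue=[H,D,F,A,G] q_used=1 → run H
t=13: queue=[H,D,F,A,G] q_used=2 → run H
t=14: queue=[D,F,A,G] q_used=0 → run D
t=15: queue=[D,F,A,G] q_used=1 → run D
t=16: queue=[D,F,A,G] q_used=2 → run D
t=17: queue=[D,F,A,G] q_used=3 → run D
t=18: queue=[F,A,G,D] q_used=0 → run F
t=19: queue=[F,A,G,D] q_used=1 → run F
t=20: queue=[F,A,G,D] q_used=2 → run F
t=21: queue=[F,A,G,D] q_used=3 → run F
t=22: queue=[A,G,D,F] q_used=0 → run A
t=23: queue=[A,G,D,F] q_used=1 → run A
t=24: queue=[A,G,D,F] q_used=2 → run A
t=25: queue=[A,G,D,F] q_used=3 → run A
t=26: queue=[G,D,F] q_used=0 → run G
t=27: queue=[G,D,F] q_used=1 → run G
t=28: queue=[G,D,F] q_used=2 → run G
t=29: queue=[G,D,F] q_used=3 → run G
t=30: queue=[D,F,G] q_used=0 → run D
t=31: queue=[D,F,G] q_used=1 → run D
t=32: queue=[F,G] q_used=0 → run F
t=33: queue=[F,G] q_used=1 → run F
t=34: queue=[G] q_used=0 → run G
t=35: (idle)
t=36: (idle)
t=37: (idle)
t=38: (idle)
t=39: (idle)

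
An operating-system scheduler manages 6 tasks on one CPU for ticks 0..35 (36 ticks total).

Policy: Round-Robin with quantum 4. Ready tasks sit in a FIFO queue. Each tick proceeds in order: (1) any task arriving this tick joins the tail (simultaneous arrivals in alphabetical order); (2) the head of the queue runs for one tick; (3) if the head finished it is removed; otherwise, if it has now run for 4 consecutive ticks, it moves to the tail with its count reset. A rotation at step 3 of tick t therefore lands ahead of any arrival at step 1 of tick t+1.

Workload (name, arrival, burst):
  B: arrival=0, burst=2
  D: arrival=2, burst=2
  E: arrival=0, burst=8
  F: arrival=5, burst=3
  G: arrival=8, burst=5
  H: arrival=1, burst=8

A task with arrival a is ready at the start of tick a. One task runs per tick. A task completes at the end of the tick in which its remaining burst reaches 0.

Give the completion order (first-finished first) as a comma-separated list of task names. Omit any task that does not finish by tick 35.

t=0: queue=[B,E] q_used=0 → run B
t=1: queue=[B,E,H] q_used=1 → run B
t=2: queue=[E,H,D] q_used=0 → run E
t=3: queue=[E,H,D] q_used=1 → run E
t=4: queue=[E,H,D] q_used=2 → run E
t=5: queue=[E,H,D,F] q_used=3 → run E
t=6: queue=[H,D,F,E] q_used=0 → run H
t=7: queue=[H,D,F,E] q_used=1 → run H
t=8: queue=[H,D,F,E,G] q_used=2 → run H
t=9: queue=[H,D,F,E,G] q_used=3 → run H
t=10: queue=[D,F,E,G,H] q_used=0 → run D
t=11: queue=[D,F,E,G,H] q_used=1 → run D
t=12: queue=[F,E,G,H] q_used=0 → run F
t=13: queue=[F,E,G,H] q_used=1 → run F
t=14: queue=[F,E,G,H] q_used=2 → run F
t=15: queue=[E,G,H] q_used=0 → run E
t=16: queue=[E,G,H] q_used=1 → run E
t=17: queue=[E,G,H] q_used=2 → run E
t=18: queue=[E,G,H] q_used=3 → run E
t=19: queue=[G,H] q_used=0 → run G
t=20: queue=[G,H] q_used=1 → run G
t=21: queue=[G,H] q_used=2 → run G
t=22: queue=[G,H] q_used=3 → run G
t=23: queue=[H,G] q_used=0 → run H
t=24: queue=[H,G] q_used=1 → run H
t=25: queue=[H,G] q_used=2 → run H
t=26: queue=[H,G] q_used=3 → run H
t=27: queue=[G] q_used=0 → run G
t=28: (idle)
t=29: (idle)
t=30: (idle)
t=31: (idle)
t=32: (idle)
t=33: (idle)
t=34: (idle)
t=35: (idle)

completion order = B, D, F, E, H, G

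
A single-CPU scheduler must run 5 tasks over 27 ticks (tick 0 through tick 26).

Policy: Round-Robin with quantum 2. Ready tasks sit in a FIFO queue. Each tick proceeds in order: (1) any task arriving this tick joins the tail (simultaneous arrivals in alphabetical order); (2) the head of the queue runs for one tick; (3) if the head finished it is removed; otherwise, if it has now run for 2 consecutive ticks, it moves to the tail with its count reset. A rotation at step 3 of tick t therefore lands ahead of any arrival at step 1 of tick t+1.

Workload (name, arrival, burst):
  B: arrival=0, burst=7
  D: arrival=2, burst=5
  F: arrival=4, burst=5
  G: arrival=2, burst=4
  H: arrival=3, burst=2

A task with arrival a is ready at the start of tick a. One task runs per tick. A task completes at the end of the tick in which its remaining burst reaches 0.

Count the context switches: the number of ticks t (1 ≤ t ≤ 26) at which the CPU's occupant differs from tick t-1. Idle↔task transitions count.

t=0: queue=[B] q_used=0 → run B
t=1: queue=[B] q_used=1 → run B
t=2: queue=[B,D,G] q_used=0 → run B
t=3: queue=[B,D,G,H] q_used=1 → run B
t=4: queue=[D,G,H,B,F] q_used=0 → run D
t=5: queue=[D,G,H,B,F] q_used=1 → run D
t=6: queue=[G,H,B,F,D] q_used=0 → run G
t=7: queue=[G,H,B,F,D] q_used=1 → run G
t=8: queue=[H,B,F,D,G] q_used=0 → run H
t=9: queue=[H,B,F,D,G] q_used=1 → run H
t=10: queue=[B,F,D,G] q_used=0 → run B
t=11: queue=[B,F,D,G] q_used=1 → run B
t=12: queue=[F,D,G,B] q_used=0 → run F
t=13: queue=[F,D,G,B] q_used=1 → run F
t=14: queue=[D,G,B,F] q_used=0 → run D
t=15: queue=[D,G,B,F] q_used=1 → run D
t=16: queue=[G,B,F,D] q_used=0 → run G
t=17: queue=[G,B,F,D] q_used=1 → run G
t=18: queue=[B,F,D] q_used=0 → run B
t=19: queue=[F,D] q_used=0 → run F
t=20: queue=[F,D] q_used=1 → run F
t=21: queue=[D,F] q_used=0 → run D
t=22: queue=[F] q_used=0 → run F
t=23: (idle)
t=24: (idle)
t=25: (idle)
t=26: (idle)

context switches = 12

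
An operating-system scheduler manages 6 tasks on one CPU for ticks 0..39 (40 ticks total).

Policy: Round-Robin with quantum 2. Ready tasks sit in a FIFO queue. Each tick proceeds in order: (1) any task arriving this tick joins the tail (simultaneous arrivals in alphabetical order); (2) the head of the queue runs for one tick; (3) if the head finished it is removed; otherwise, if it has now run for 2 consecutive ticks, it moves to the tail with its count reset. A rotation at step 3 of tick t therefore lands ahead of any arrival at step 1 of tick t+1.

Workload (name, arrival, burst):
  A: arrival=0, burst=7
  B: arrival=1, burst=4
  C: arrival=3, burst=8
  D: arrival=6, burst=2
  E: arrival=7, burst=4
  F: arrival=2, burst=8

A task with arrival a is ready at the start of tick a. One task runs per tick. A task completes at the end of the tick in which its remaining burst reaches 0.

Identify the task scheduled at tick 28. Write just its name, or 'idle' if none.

t=0: queue=[A] q_used=0 → run A
t=1: queue=[A,B] q_used=1 → run A
t=2: queue=[B,A,F] q_used=0 → run B
t=3: queue=[B,A,F,C] q_used=1 → run B
t=4: queue=[A,F,C,B] q_used=0 → run A
t=5: queue=[A,F,C,B] q_used=1 → run A
t=6: queue=[F,C,B,A,D] q_used=0 → run F
t=7: queue=[F,C,B,A,D,E] q_used=1 → run F
t=8: queue=[C,B,A,D,E,F] q_used=0 → run C
t=9: queue=[C,B,A,D,E,F] q_used=1 → run C
t=10: queue=[B,A,D,E,F,C] q_used=0 → run B
t=11: queue=[B,A,D,E,F,C] q_used=1 → run B
t=12: queue=[A,D,E,F,C] q_used=0 → run A
t=13: queue=[A,D,E,F,C] q_used=1 → run A
t=14: queue=[D,E,F,C,A] q_used=0 → run D
t=15: queue=[D,E,F,C,A] q_used=1 → run D
t=16: queue=[E,F,C,A] q_used=0 → run E
t=17: queue=[E,F,C,A] q_used=1 → run E
t=18: queue=[F,C,A,E] q_used=0 → run F
t=19: queue=[F,C,A,E] q_used=1 → run F
t=20: queue=[C,A,E,F] q_used=0 → run C
t=21: queue=[C,A,E,F] q_used=1 → run C
t=22: queue=[A,E,F,C] q_used=0 → run A
t=23: queue=[E,F,C] q_used=0 → run E
t=24: queue=[E,F,C] q_used=1 → run E
t=25: queue=[F,C] q_used=0 → run F
t=26: queue=[F,C] q_used=1 → run F
t=27: queue=[C,F] q_used=0 → run C
t=28: queue=[C,F] q_used=1 → run C
t=29: queue=[F,C] q_used=0 → run F
t=30: queue=[F,C] q_used=1 → run F
t=31: queue=[C] q_used=0 → run C
t=32: queue=[C] q_used=1 → run C
t=33: (idle)
t=34: (idle)
t=35: (idle)
t=36: (idle)
t=37: (idle)
t=38: (idle)
t=39: (idle)

running at tick 28 = C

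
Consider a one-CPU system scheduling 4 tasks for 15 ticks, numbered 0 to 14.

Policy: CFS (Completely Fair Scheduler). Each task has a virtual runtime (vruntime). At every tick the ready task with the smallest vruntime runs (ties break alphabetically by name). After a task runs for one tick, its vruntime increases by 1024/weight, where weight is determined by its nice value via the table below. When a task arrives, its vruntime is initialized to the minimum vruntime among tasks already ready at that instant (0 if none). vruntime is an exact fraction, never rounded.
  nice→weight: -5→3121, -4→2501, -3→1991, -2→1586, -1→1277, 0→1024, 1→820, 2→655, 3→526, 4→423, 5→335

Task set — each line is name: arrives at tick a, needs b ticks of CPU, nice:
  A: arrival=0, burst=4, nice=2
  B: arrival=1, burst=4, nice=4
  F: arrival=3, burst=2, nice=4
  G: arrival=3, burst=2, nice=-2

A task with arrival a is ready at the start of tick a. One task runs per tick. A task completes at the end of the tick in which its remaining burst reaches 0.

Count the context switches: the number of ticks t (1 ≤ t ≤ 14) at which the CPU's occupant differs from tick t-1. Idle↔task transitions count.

context switches = 9

t=0: vr[A=0] → run A
t=1: vr[A=1024/655 B=1024/655] → run A
t=2: vr[A=2048/655 B=1024/655] → run B
t=3: vr[A=2048/655 B=1103872/277065 F=2048/655 G=2048/655] → run A
t=4: vr[A=3072/655 B=1103872/277065 F=2048/655 G=2048/655] → run F
t=5: vr[A=3072/655 B=1103872/277065 F=1537024/277065 G=2048/655] → run G
t=6: vr[A=3072/655 B=1103872/277065 F=1537024/277065 G=1959424/519415] → run G
t=7: vr[A=3072/655 B=1103872/277065 F=1537024/277065] → run B
t=8: vr[A=3072/655 B=1774592/277065 F=1537024/277065] → run A
t=9: vr[B=1774592/277065 F=1537024/277065] → run F
t=10: vr[B=1774592/277065] → run B
t=11: vr[B=815104/92355] → run B
t=12: (idle)
t=13: (idle)
t=14: (idle)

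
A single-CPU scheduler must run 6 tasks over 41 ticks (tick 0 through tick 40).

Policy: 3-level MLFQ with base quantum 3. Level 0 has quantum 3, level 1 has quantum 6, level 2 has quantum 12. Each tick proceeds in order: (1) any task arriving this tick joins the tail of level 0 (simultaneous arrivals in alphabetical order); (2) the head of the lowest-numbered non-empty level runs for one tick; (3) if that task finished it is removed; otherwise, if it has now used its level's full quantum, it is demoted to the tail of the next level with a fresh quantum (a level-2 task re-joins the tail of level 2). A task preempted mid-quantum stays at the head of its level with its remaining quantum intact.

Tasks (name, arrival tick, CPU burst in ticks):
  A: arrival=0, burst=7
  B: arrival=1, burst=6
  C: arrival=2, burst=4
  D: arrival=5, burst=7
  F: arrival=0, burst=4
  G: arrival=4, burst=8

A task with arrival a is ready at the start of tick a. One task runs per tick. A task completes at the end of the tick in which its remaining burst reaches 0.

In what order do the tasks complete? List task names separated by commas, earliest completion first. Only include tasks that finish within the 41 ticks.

t=0: L0/L1/L2 = AF/-/- → run A
t=1: L0/L1/L2 = AFB/-/- → run A
t=2: L0/L1/L2 = AFBC/-/- → run A
t=3: L0/L1/L2 = FBC/A/- → run F
t=4: L0/L1/L2 = FBCG/A/- → run F
t=5: L0/L1/L2 = FBCGD/A/- → run F
t=6: L0/L1/L2 = BCGD/AF/- → run B
t=7: L0/L1/L2 = BCGD/AF/- → run B
t=8: L0/L1/L2 = BCGD/AF/- → run B
t=9: L0/L1/L2 = CGD/AFB/- → run C
t=10: L0/L1/L2 = CGD/AFB/- → run C
t=11: L0/L1/L2 = CGD/AFB/- → run C
t=12: L0/L1/L2 = GD/AFBC/- → run G
t=13: L0/L1/L2 = GD/AFBC/- → run G
t=14: L0/L1/L2 = GD/AFBC/- → run G
t=15: L0/L1/L2 = D/AFBCG/- → run D
t=16: L0/L1/L2 = D/AFBCG/- → run D
t=17: L0/L1/L2 = D/AFBCG/- → run D
t=18: L0/L1/L2 = -/AFBCGD/- → run A
t=19: L0/L1/L2 = -/AFBCGD/- → run A
t=20: L0/L1/L2 = -/AFBCGD/- → run A
t=21: L0/L1/L2 = -/AFBCGD/- → run A
t=22: L0/L1/L2 = -/FBCGD/- → run F
t=23: L0/L1/L2 = -/BCGD/- → run B
t=24: L0/L1/L2 = -/BCGD/- → run B
t=25: L0/L1/L2 = -/BCGD/- → run B
t=26: L0/L1/L2 = -/CGD/- → run C
t=27: L0/L1/L2 = -/GD/- → run G
t=28: L0/L1/L2 = -/GD/- → run G
t=29: L0/L1/L2 = -/GD/- → run G
t=30: L0/L1/L2 = -/GD/- → run G
t=31: L0/L1/L2 = -/GD/- → run G
t=32: L0/L1/L2 = -/D/- → run D
t=33: L0/L1/L2 = -/D/- → run D
t=34: L0/L1/L2 = -/D/- → run D
t=35: L0/L1/L2 = -/D/- → run D
t=36: (idle)
t=37: (idle)
t=38: (idle)
t=39: (idle)
t=40: (idle)

completion order = A, F, B, C, G, D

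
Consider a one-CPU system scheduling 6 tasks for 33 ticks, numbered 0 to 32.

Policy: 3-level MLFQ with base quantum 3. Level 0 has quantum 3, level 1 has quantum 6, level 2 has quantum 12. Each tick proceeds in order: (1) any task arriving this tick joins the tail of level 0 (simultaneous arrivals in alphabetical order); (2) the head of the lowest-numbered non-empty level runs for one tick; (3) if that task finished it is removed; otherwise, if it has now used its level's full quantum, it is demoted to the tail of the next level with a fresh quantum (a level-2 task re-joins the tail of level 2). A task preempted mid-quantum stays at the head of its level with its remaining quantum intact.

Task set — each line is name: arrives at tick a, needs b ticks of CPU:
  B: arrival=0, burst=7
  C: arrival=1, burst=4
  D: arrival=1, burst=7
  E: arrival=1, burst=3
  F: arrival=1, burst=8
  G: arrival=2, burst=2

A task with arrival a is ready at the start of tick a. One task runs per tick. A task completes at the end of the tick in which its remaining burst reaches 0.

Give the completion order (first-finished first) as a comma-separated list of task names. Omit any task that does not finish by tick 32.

completion order = E, G, B, C, D, F

t=0: L0/L1/L2 = B/-/- → run B
t=1: L0/L1/L2 = BCDEF/-/- → run B
t=2: L0/L1/L2 = BCDEFG/-/- → run B
t=3: L0/L1/L2 = CDEFG/B/- → run C
t=4: L0/L1/L2 = CDEFG/B/- → run C
t=5: L0/L1/L2 = CDEFG/B/- → run C
t=6: L0/L1/L2 = DEFG/BC/- → run D
t=7: L0/L1/L2 = DEFG/BC/- → run D
t=8: L0/L1/L2 = DEFG/BC/- → run D
t=9: L0/L1/L2 = EFG/BCD/- → run E
t=10: L0/L1/L2 = EFG/BCD/- → run E
t=11: L0/L1/L2 = EFG/BCD/- → run E
t=12: L0/L1/L2 = FG/BCD/- → run F
t=13: L0/L1/L2 = FG/BCD/- → run F
t=14: L0/L1/L2 = FG/BCD/- → run F
t=15: L0/L1/L2 = G/BCDF/- → run G
t=16: L0/L1/L2 = G/BCDF/- → run G
t=17: L0/L1/L2 = -/BCDF/- → run B
t=18: L0/L1/L2 = -/BCDF/- → run B
t=19: L0/L1/L2 = -/BCDF/- → run B
t=20: L0/L1/L2 = -/BCDF/- → run B
t=21: L0/L1/L2 = -/CDF/- → run C
t=22: L0/L1/L2 = -/DF/- → run D
t=23: L0/L1/L2 = -/DF/- → run D
t=24: L0/L1/L2 = -/DF/- → run D
t=25: L0/L1/L2 = -/DF/- → run D
t=26: L0/L1/L2 = -/F/- → run F
t=27: L0/L1/L2 = -/F/- → run F
t=28: L0/L1/L2 = -/F/- → run F
t=29: L0/L1/L2 = -/F/- → run F
t=30: L0/L1/L2 = -/F/- → run F
t=31: (idle)
t=32: (idle)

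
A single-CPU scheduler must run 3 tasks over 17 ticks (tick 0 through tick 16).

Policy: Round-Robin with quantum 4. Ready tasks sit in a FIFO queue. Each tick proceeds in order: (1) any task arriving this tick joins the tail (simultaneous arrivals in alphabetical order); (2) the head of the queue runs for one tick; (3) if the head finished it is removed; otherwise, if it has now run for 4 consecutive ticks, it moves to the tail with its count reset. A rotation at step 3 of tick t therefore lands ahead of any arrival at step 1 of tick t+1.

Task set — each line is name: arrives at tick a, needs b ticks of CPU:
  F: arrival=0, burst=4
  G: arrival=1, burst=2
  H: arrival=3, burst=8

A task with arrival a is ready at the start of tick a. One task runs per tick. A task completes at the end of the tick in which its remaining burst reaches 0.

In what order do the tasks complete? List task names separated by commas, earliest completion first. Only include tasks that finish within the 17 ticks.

t=0: queue=[F] q_used=0 → run F
t=1: queue=[F,G] q_used=1 → run F
t=2: queue=[F,G] q_used=2 → run F
t=3: queue=[F,G,H] q_used=3 → run F
t=4: queue=[G,H] q_used=0 → run G
t=5: queue=[G,H] q_used=1 → run G
t=6: queue=[H] q_used=0 → run H
t=7: queue=[H] q_used=1 → run H
t=8: queue=[H] q_used=2 → run H
t=9: queue=[H] q_used=3 → run H
t=10: queue=[H] q_used=0 → run H
t=11: queue=[H] q_used=1 → run H
t=12: queue=[H] q_used=2 → run H
t=13: queue=[H] q_used=3 → run H
t=14: (idle)
t=15: (idle)
t=16: (idle)

completion order = F, G, H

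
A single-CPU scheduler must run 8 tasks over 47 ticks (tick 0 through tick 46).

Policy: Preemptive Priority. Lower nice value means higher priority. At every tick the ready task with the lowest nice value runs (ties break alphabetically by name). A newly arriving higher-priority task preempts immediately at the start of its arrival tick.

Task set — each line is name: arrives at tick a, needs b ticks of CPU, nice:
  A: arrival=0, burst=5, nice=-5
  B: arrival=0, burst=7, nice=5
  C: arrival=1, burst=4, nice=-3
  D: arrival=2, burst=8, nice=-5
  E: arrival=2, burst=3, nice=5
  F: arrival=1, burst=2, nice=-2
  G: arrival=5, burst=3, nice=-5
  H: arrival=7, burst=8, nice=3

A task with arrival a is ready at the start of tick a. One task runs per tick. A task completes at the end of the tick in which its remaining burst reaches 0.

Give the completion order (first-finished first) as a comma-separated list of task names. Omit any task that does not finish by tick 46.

completion order = A, D, G, C, F, H, B, E

t=0: ready={A,B} → run A
t=1: ready={A,B,C,F} → run A
t=2: ready={A,B,C,D,E,F} → run A
t=3: ready={A,B,C,D,E,F} → run A
t=4: ready={A,B,C,D,E,F} → run A
t=5: ready={B,C,D,E,F,G} → run D
t=6: ready={B,C,D,E,F,G} → run D
t=7: ready={B,C,D,E,F,G,H} → run D
t=8: ready={B,C,D,E,F,G,H} → run D
t=9: ready={B,C,D,E,F,G,H} → run D
t=10: ready={B,C,D,E,F,G,H} → run D
t=11: ready={B,C,D,E,F,G,H} → run D
t=12: ready={B,C,D,E,F,G,H} → run D
t=13: ready={B,C,E,F,G,H} → run G
t=14: ready={B,C,E,F,G,H} → run G
t=15: ready={B,C,E,F,G,H} → run G
t=16: ready={B,C,E,F,H} → run C
t=17: ready={B,C,E,F,H} → run C
t=18: ready={B,C,E,F,H} → run C
t=19: ready={B,C,E,F,H} → run C
t=20: ready={B,E,F,H} → run F
t=21: ready={B,E,F,H} → run F
t=22: ready={B,E,H} → run H
t=23: ready={B,E,H} → run H
t=24: ready={B,E,H} → run H
t=25: ready={B,E,H} → run H
t=26: ready={B,E,H} → run H
t=27: ready={B,E,H} → run H
t=28: ready={B,E,H} → run H
t=29: ready={B,E,H} → run H
t=30: ready={B,E} → run B
t=31: ready={B,E} → run B
t=32: ready={B,E} → run B
t=33: ready={B,E} → run B
t=34: ready={B,E} → run B
t=35: ready={B,E} → run B
t=36: ready={B,E} → run B
t=37: ready={E} → run E
t=38: ready={E} → run E
t=39: ready={E} → run E
t=40: (idle)
t=41: (idle)
t=42: (idle)
t=43: (idle)
t=44: (idle)
t=45: (idle)
t=46: (idle)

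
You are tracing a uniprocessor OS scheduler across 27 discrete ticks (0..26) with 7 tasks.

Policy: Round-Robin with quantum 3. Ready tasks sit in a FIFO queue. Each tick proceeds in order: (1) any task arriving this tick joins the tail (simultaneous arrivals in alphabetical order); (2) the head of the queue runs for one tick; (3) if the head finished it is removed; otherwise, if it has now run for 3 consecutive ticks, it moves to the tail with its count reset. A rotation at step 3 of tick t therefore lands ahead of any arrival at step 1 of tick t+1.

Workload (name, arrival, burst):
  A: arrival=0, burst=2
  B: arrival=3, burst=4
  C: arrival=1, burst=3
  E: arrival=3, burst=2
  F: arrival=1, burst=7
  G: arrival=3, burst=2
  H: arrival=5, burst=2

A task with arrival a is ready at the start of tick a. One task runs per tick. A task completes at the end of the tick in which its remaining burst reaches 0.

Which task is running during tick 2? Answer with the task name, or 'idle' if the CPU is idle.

running at tick 2 = C

t=0: queue=[A] q_used=0 → run A
t=1: queue=[A,C,F] q_used=1 → run A
t=2: queue=[C,F] q_used=0 → run C
t=3: queue=[C,F,B,E,G] q_used=1 → run C
t=4: queue=[C,F,B,E,G] q_used=2 → run C
t=5: queue=[F,B,E,G,H] q_used=0 → run F
t=6: queue=[F,B,E,G,H] q_used=1 → run F
t=7: queue=[F,B,E,G,H] q_used=2 → run F
t=8: queue=[B,E,G,H,F] q_used=0 → run B
t=9: queue=[B,E,G,H,F] q_used=1 → run B
t=10: queue=[B,E,G,H,F] q_used=2 → run B
t=11: queue=[E,G,H,F,B] q_used=0 → run E
t=12: queue=[E,G,H,F,B] q_used=1 → run E
t=13: queue=[G,H,F,B] q_used=0 → run G
t=14: queue=[G,H,F,B] q_used=1 → run G
t=15: queue=[H,F,B] q_used=0 → run H
t=16: queue=[H,F,B] q_used=1 → run H
t=17: queue=[F,B] q_used=0 → run F
t=18: queue=[F,B] q_used=1 → run F
t=19: queue=[F,B] q_used=2 → run F
t=20: queue=[B,F] q_used=0 → run B
t=21: queue=[F] q_used=0 → run F
t=22: (idle)
t=23: (idle)
t=24: (idle)
t=25: (idle)
t=26: (idle)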